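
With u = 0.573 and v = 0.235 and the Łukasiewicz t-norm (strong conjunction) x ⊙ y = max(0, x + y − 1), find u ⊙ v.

u ⊙ v = max(0, 0.573 + 0.235 − 1) = max(0, -0.192) = 0.000
For comparison, the Gödel (minimum) t-norm min(x, y) would give 0.235.

0.000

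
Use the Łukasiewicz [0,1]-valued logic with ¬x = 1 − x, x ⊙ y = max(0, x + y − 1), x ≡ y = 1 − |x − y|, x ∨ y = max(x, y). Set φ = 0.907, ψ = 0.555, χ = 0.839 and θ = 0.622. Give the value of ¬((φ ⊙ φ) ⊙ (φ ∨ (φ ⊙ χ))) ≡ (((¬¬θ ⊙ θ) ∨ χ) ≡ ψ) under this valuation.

0.563

φ ⊙ φ = max(0, 0.907 + 0.907 − 1) = max(0, 0.814) = 0.814
φ ⊙ χ = max(0, 0.907 + 0.839 − 1) = max(0, 0.746) = 0.746
φ ∨ (φ ⊙ χ) = max(0.907, 0.746) = 0.907
(φ ⊙ φ) ⊙ (φ ∨ (φ ⊙ χ)) = max(0, 0.814 + 0.907 − 1) = max(0, 0.721) = 0.721
¬((φ ⊙ φ) ⊙ (φ ∨ (φ ⊙ χ))) = 1 − 0.721 = 0.279
¬θ = 1 − 0.622 = 0.378
¬¬θ = 1 − 0.378 = 0.622
¬¬θ ⊙ θ = max(0, 0.622 + 0.622 − 1) = max(0, 0.244) = 0.244
(¬¬θ ⊙ θ) ∨ χ = max(0.244, 0.839) = 0.839
((¬¬θ ⊙ θ) ∨ χ) ≡ ψ = 1 − |0.839 − 0.555| = 1 − 0.284 = 0.716
¬((φ ⊙ φ) ⊙ (φ ∨ (φ ⊙ χ))) ≡ (((¬¬θ ⊙ θ) ∨ χ) ≡ ψ) = 1 − |0.279 − 0.716| = 1 − 0.437 = 0.563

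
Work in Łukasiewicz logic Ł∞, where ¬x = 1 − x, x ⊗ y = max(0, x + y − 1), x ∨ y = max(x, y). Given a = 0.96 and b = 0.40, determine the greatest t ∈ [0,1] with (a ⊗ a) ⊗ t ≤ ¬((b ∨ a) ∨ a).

0.12

a ⊗ a = max(0, 0.96 + 0.96 − 1) = max(0, 0.92) = 0.92
So the left factor is a ⊗ a = 0.92.
b ∨ a = max(0.40, 0.96) = 0.96
(b ∨ a) ∨ a = max(0.96, 0.96) = 0.96
¬((b ∨ a) ∨ a) = 1 − 0.96 = 0.04
So the right-hand bound is ¬((b ∨ a) ∨ a) = 0.04.
The residuum of the Łukasiewicz t-norm gives the supremum: min(1, 1 − 0.92 + 0.04).
1 − 0.92 + 0.04 = 0.12, so t = min(1, 0.12) = 0.12.
Check: 0.92 ⊗ 0.12 = max(0, 0.04) = 0.04 ≤ 0.04.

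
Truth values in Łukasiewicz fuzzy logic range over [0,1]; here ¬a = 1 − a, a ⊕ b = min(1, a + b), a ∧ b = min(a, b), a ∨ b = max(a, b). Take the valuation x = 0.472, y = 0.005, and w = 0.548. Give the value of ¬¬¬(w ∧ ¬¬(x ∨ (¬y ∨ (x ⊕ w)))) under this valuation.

¬y = 1 − 0.005 = 0.995
x ⊕ w = min(1, 0.472 + 0.548) = min(1, 1.020) = 1.000
¬y ∨ (x ⊕ w) = max(0.995, 1.000) = 1.000
x ∨ (¬y ∨ (x ⊕ w)) = max(0.472, 1.000) = 1.000
¬(x ∨ (¬y ∨ (x ⊕ w))) = 1 − 1.000 = 0.000
¬¬(x ∨ (¬y ∨ (x ⊕ w))) = 1 − 0.000 = 1.000
w ∧ ¬¬(x ∨ (¬y ∨ (x ⊕ w))) = min(0.548, 1.000) = 0.548
¬(w ∧ ¬¬(x ∨ (¬y ∨ (x ⊕ w)))) = 1 − 0.548 = 0.452
¬¬(w ∧ ¬¬(x ∨ (¬y ∨ (x ⊕ w)))) = 1 − 0.452 = 0.548
¬¬¬(w ∧ ¬¬(x ∨ (¬y ∨ (x ⊕ w)))) = 1 − 0.548 = 0.452

0.452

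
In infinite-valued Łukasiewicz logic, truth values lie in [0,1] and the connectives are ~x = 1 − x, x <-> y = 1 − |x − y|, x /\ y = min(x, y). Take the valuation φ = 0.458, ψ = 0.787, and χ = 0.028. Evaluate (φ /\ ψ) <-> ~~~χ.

φ /\ ψ = min(0.458, 0.787) = 0.458
~χ = 1 − 0.028 = 0.972
~~χ = 1 − 0.972 = 0.028
~~~χ = 1 − 0.028 = 0.972
(φ /\ ψ) <-> ~~~χ = 1 − |0.458 − 0.972| = 1 − 0.514 = 0.486

0.486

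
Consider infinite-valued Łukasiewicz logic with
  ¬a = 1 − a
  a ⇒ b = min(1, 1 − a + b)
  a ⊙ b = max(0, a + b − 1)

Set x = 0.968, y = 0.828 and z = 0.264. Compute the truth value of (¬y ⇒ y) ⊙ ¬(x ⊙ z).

¬y = 1 − 0.828 = 0.172
¬y ⇒ y = min(1, 1 − 0.172 + 0.828) = min(1, 1.656) = 1.000
x ⊙ z = max(0, 0.968 + 0.264 − 1) = max(0, 0.232) = 0.232
¬(x ⊙ z) = 1 − 0.232 = 0.768
(¬y ⇒ y) ⊙ ¬(x ⊙ z) = max(0, 1.000 + 0.768 − 1) = max(0, 0.768) = 0.768

0.768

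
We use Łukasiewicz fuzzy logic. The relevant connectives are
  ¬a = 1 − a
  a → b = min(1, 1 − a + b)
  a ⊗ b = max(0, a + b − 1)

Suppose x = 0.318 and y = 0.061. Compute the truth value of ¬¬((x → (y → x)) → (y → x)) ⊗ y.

0.061

y → x = min(1, 1 − 0.061 + 0.318) = min(1, 1.257) = 1.000
x → (y → x) = min(1, 1 − 0.318 + 1.000) = min(1, 1.682) = 1.000
(x → (y → x)) → (y → x) = min(1, 1 − 1.000 + 1.000) = min(1, 1.000) = 1.000
¬((x → (y → x)) → (y → x)) = 1 − 1.000 = 0.000
¬¬((x → (y → x)) → (y → x)) = 1 − 0.000 = 1.000
¬¬((x → (y → x)) → (y → x)) ⊗ y = max(0, 1.000 + 0.061 − 1) = max(0, 0.061) = 0.061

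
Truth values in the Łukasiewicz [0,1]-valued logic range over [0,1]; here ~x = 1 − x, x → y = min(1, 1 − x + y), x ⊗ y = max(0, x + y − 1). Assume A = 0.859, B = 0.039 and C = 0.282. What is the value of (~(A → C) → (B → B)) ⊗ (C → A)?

A → C = min(1, 1 − 0.859 + 0.282) = min(1, 0.423) = 0.423
~(A → C) = 1 − 0.423 = 0.577
B → B = min(1, 1 − 0.039 + 0.039) = min(1, 1.000) = 1.000
~(A → C) → (B → B) = min(1, 1 − 0.577 + 1.000) = min(1, 1.423) = 1.000
C → A = min(1, 1 − 0.282 + 0.859) = min(1, 1.577) = 1.000
(~(A → C) → (B → B)) ⊗ (C → A) = max(0, 1.000 + 1.000 − 1) = max(0, 1.000) = 1.000

1.000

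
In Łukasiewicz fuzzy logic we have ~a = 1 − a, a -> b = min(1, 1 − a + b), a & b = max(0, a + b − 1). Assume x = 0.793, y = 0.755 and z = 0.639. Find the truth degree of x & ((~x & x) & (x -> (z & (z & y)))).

~x = 1 − 0.793 = 0.207
~x & x = max(0, 0.207 + 0.793 − 1) = max(0, 0.000) = 0.000
z & y = max(0, 0.639 + 0.755 − 1) = max(0, 0.394) = 0.394
z & (z & y) = max(0, 0.639 + 0.394 − 1) = max(0, 0.033) = 0.033
x -> (z & (z & y)) = min(1, 1 − 0.793 + 0.033) = min(1, 0.240) = 0.240
(~x & x) & (x -> (z & (z & y))) = max(0, 0.000 + 0.240 − 1) = max(0, -0.760) = 0.000
x & ((~x & x) & (x -> (z & (z & y)))) = max(0, 0.793 + 0.000 − 1) = max(0, -0.207) = 0.000

0.000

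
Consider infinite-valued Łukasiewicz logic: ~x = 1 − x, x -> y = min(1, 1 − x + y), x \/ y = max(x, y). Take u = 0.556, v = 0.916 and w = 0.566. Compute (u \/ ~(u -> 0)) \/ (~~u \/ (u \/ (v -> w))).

0.650

u -> 0 = min(1, 1 − 0.556 + 0.000) = min(1, 0.444) = 0.444
~(u -> 0) = 1 − 0.444 = 0.556
u \/ ~(u -> 0) = max(0.556, 0.556) = 0.556
~u = 1 − 0.556 = 0.444
~~u = 1 − 0.444 = 0.556
v -> w = min(1, 1 − 0.916 + 0.566) = min(1, 0.650) = 0.650
u \/ (v -> w) = max(0.556, 0.650) = 0.650
~~u \/ (u \/ (v -> w)) = max(0.556, 0.650) = 0.650
(u \/ ~(u -> 0)) \/ (~~u \/ (u \/ (v -> w))) = max(0.556, 0.650) = 0.650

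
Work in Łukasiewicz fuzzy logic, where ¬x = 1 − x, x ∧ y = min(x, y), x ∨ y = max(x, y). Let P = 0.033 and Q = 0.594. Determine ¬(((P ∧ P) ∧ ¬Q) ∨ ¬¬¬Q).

0.594

P ∧ P = min(0.033, 0.033) = 0.033
¬Q = 1 − 0.594 = 0.406
(P ∧ P) ∧ ¬Q = min(0.033, 0.406) = 0.033
¬¬Q = 1 − 0.406 = 0.594
¬¬¬Q = 1 − 0.594 = 0.406
((P ∧ P) ∧ ¬Q) ∨ ¬¬¬Q = max(0.033, 0.406) = 0.406
¬(((P ∧ P) ∧ ¬Q) ∨ ¬¬¬Q) = 1 − 0.406 = 0.594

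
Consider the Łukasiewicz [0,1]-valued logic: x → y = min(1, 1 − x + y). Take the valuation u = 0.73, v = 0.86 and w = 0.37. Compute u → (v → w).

v → w = min(1, 1 − 0.86 + 0.37) = min(1, 0.51) = 0.51
u → (v → w) = min(1, 1 − 0.73 + 0.51) = min(1, 0.78) = 0.78

0.78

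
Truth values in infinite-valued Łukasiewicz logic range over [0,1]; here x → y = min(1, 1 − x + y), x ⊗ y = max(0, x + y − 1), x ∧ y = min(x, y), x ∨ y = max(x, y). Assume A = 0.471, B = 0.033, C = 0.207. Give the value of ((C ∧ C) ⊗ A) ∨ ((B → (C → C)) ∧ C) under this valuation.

0.207

C ∧ C = min(0.207, 0.207) = 0.207
(C ∧ C) ⊗ A = max(0, 0.207 + 0.471 − 1) = max(0, -0.322) = 0.000
C → C = min(1, 1 − 0.207 + 0.207) = min(1, 1.000) = 1.000
B → (C → C) = min(1, 1 − 0.033 + 1.000) = min(1, 1.967) = 1.000
(B → (C → C)) ∧ C = min(1.000, 0.207) = 0.207
((C ∧ C) ⊗ A) ∨ ((B → (C → C)) ∧ C) = max(0.000, 0.207) = 0.207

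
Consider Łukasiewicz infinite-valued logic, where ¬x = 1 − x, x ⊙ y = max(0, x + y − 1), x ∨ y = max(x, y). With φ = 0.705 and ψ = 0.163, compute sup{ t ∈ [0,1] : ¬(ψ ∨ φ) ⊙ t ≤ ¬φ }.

ψ ∨ φ = max(0.163, 0.705) = 0.705
¬(ψ ∨ φ) = 1 − 0.705 = 0.295
So the left factor is ¬(ψ ∨ φ) = 0.295.
¬φ = 1 − 0.705 = 0.295
So the right-hand bound is ¬φ = 0.295.
The residuum of the Łukasiewicz t-norm gives the supremum: min(1, 1 − 0.295 + 0.295).
1 − 0.295 + 0.295 = 1.000, so t = min(1, 1.000) = 1.000.
Check: 0.295 ⊙ 1.000 = max(0, 0.295) = 0.295 ≤ 0.295.

1.000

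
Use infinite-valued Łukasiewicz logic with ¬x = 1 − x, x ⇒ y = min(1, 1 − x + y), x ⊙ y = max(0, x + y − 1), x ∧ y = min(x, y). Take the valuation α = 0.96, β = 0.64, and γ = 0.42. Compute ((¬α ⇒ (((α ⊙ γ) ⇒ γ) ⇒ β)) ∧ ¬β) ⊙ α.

¬α = 1 − 0.96 = 0.04
α ⊙ γ = max(0, 0.96 + 0.42 − 1) = max(0, 0.38) = 0.38
(α ⊙ γ) ⇒ γ = min(1, 1 − 0.38 + 0.42) = min(1, 1.04) = 1.00
((α ⊙ γ) ⇒ γ) ⇒ β = min(1, 1 − 1.00 + 0.64) = min(1, 0.64) = 0.64
¬α ⇒ (((α ⊙ γ) ⇒ γ) ⇒ β) = min(1, 1 − 0.04 + 0.64) = min(1, 1.60) = 1.00
¬β = 1 − 0.64 = 0.36
(¬α ⇒ (((α ⊙ γ) ⇒ γ) ⇒ β)) ∧ ¬β = min(1.00, 0.36) = 0.36
((¬α ⇒ (((α ⊙ γ) ⇒ γ) ⇒ β)) ∧ ¬β) ⊙ α = max(0, 0.36 + 0.96 − 1) = max(0, 0.32) = 0.32

0.32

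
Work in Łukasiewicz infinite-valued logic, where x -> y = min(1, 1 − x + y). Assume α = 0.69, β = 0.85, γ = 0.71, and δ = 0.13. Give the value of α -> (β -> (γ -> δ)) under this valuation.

0.88

γ -> δ = min(1, 1 − 0.71 + 0.13) = min(1, 0.42) = 0.42
β -> (γ -> δ) = min(1, 1 − 0.85 + 0.42) = min(1, 0.57) = 0.57
α -> (β -> (γ -> δ)) = min(1, 1 − 0.69 + 0.57) = min(1, 0.88) = 0.88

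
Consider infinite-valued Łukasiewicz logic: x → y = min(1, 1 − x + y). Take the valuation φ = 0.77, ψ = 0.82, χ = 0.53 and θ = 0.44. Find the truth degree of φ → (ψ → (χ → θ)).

1.00

χ → θ = min(1, 1 − 0.53 + 0.44) = min(1, 0.91) = 0.91
ψ → (χ → θ) = min(1, 1 − 0.82 + 0.91) = min(1, 1.09) = 1.00
φ → (ψ → (χ → θ)) = min(1, 1 − 0.77 + 1.00) = min(1, 1.23) = 1.00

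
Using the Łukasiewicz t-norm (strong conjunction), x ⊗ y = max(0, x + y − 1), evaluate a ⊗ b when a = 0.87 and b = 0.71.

a ⊗ b = max(0, 0.87 + 0.71 − 1) = max(0, 0.58) = 0.58
For comparison, the Gödel (minimum) t-norm min(x, y) would give 0.71.

0.58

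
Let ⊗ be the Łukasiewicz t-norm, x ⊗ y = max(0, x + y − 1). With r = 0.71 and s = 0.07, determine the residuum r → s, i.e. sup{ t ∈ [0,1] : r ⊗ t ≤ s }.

0.36

The residuum of the Łukasiewicz t-norm gives the supremum: min(1, 1 − 0.71 + 0.07).
1 − 0.71 + 0.07 = 0.36, so t = min(1, 0.36) = 0.36.
Check: 0.71 ⊗ 0.36 = max(0, 0.07) = 0.07 ≤ 0.07.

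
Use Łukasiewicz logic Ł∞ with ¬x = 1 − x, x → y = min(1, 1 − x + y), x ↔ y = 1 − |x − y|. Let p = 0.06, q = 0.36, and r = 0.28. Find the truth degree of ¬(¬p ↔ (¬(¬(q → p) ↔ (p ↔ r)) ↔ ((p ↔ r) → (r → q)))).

0.46

¬p = 1 − 0.06 = 0.94
q → p = min(1, 1 − 0.36 + 0.06) = min(1, 0.70) = 0.70
¬(q → p) = 1 − 0.70 = 0.30
p ↔ r = 1 − |0.06 − 0.28| = 1 − 0.22 = 0.78
¬(q → p) ↔ (p ↔ r) = 1 − |0.30 − 0.78| = 1 − 0.48 = 0.52
¬(¬(q → p) ↔ (p ↔ r)) = 1 − 0.52 = 0.48
r → q = min(1, 1 − 0.28 + 0.36) = min(1, 1.08) = 1.00
(p ↔ r) → (r → q) = min(1, 1 − 0.78 + 1.00) = min(1, 1.22) = 1.00
¬(¬(q → p) ↔ (p ↔ r)) ↔ ((p ↔ r) → (r → q)) = 1 − |0.48 − 1.00| = 1 − 0.52 = 0.48
¬p ↔ (¬(¬(q → p) ↔ (p ↔ r)) ↔ ((p ↔ r) → (r → q))) = 1 − |0.94 − 0.48| = 1 − 0.46 = 0.54
¬(¬p ↔ (¬(¬(q → p) ↔ (p ↔ r)) ↔ ((p ↔ r) → (r → q)))) = 1 − 0.54 = 0.46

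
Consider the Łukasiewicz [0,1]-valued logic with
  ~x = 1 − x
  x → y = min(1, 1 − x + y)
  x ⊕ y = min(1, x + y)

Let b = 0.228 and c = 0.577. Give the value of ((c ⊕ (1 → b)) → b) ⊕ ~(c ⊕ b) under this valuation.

0.618

1 → b = min(1, 1 − 1.000 + 0.228) = min(1, 0.228) = 0.228
c ⊕ (1 → b) = min(1, 0.577 + 0.228) = min(1, 0.805) = 0.805
(c ⊕ (1 → b)) → b = min(1, 1 − 0.805 + 0.228) = min(1, 0.423) = 0.423
c ⊕ b = min(1, 0.577 + 0.228) = min(1, 0.805) = 0.805
~(c ⊕ b) = 1 − 0.805 = 0.195
((c ⊕ (1 → b)) → b) ⊕ ~(c ⊕ b) = min(1, 0.423 + 0.195) = min(1, 0.618) = 0.618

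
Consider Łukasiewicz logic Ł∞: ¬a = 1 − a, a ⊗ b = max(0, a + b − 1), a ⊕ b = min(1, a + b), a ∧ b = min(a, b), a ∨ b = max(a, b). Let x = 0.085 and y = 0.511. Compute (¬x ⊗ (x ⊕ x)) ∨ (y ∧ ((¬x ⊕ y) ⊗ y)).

¬x = 1 − 0.085 = 0.915
x ⊕ x = min(1, 0.085 + 0.085) = min(1, 0.170) = 0.170
¬x ⊗ (x ⊕ x) = max(0, 0.915 + 0.170 − 1) = max(0, 0.085) = 0.085
¬x ⊕ y = min(1, 0.915 + 0.511) = min(1, 1.426) = 1.000
(¬x ⊕ y) ⊗ y = max(0, 1.000 + 0.511 − 1) = max(0, 0.511) = 0.511
y ∧ ((¬x ⊕ y) ⊗ y) = min(0.511, 0.511) = 0.511
(¬x ⊗ (x ⊕ x)) ∨ (y ∧ ((¬x ⊕ y) ⊗ y)) = max(0.085, 0.511) = 0.511

0.511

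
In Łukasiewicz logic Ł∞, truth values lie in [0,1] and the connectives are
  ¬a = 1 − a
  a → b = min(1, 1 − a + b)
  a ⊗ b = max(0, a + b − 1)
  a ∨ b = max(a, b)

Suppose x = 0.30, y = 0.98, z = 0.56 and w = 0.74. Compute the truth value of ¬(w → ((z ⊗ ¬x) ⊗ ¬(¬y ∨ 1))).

0.74

¬x = 1 − 0.30 = 0.70
z ⊗ ¬x = max(0, 0.56 + 0.70 − 1) = max(0, 0.26) = 0.26
¬y = 1 − 0.98 = 0.02
¬y ∨ 1 = max(0.02, 1.00) = 1.00
¬(¬y ∨ 1) = 1 − 1.00 = 0.00
(z ⊗ ¬x) ⊗ ¬(¬y ∨ 1) = max(0, 0.26 + 0.00 − 1) = max(0, -0.74) = 0.00
w → ((z ⊗ ¬x) ⊗ ¬(¬y ∨ 1)) = min(1, 1 − 0.74 + 0.00) = min(1, 0.26) = 0.26
¬(w → ((z ⊗ ¬x) ⊗ ¬(¬y ∨ 1))) = 1 − 0.26 = 0.74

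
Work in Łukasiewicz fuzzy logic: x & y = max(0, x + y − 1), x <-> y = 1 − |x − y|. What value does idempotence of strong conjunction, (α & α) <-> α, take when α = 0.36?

0.64

α & α = max(0, 0.36 + 0.36 − 1) = max(0, -0.28) = 0.00
(α & α) <-> α = 1 − |0.00 − 0.36| = 1 − 0.36 = 0.64
(The value 0.64 < 1 shows this instance is not satisfied; fails in Ł∞ since a ⊗ a = max(0, 2a−1) ≠ a in general.)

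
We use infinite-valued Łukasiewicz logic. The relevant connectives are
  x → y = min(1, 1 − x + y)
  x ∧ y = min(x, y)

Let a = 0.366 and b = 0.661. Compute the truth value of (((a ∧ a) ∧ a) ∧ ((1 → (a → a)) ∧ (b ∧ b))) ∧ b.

0.366

a ∧ a = min(0.366, 0.366) = 0.366
(a ∧ a) ∧ a = min(0.366, 0.366) = 0.366
a → a = min(1, 1 − 0.366 + 0.366) = min(1, 1.000) = 1.000
1 → (a → a) = min(1, 1 − 1.000 + 1.000) = min(1, 1.000) = 1.000
b ∧ b = min(0.661, 0.661) = 0.661
(1 → (a → a)) ∧ (b ∧ b) = min(1.000, 0.661) = 0.661
((a ∧ a) ∧ a) ∧ ((1 → (a → a)) ∧ (b ∧ b)) = min(0.366, 0.661) = 0.366
(((a ∧ a) ∧ a) ∧ ((1 → (a → a)) ∧ (b ∧ b))) ∧ b = min(0.366, 0.661) = 0.366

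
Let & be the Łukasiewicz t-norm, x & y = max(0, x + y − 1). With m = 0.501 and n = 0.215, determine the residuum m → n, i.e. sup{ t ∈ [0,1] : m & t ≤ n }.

0.714

The residuum of the Łukasiewicz t-norm gives the supremum: min(1, 1 − 0.501 + 0.215).
1 − 0.501 + 0.215 = 0.714, so t = min(1, 0.714) = 0.714.
Check: 0.501 & 0.714 = max(0, 0.215) = 0.215 ≤ 0.215.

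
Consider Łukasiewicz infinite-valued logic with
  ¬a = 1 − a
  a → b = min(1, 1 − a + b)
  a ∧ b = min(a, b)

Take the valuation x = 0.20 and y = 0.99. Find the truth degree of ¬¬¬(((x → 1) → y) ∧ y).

x → 1 = min(1, 1 − 0.20 + 1.00) = min(1, 1.80) = 1.00
(x → 1) → y = min(1, 1 − 1.00 + 0.99) = min(1, 0.99) = 0.99
((x → 1) → y) ∧ y = min(0.99, 0.99) = 0.99
¬(((x → 1) → y) ∧ y) = 1 − 0.99 = 0.01
¬¬(((x → 1) → y) ∧ y) = 1 − 0.01 = 0.99
¬¬¬(((x → 1) → y) ∧ y) = 1 − 0.99 = 0.01

0.01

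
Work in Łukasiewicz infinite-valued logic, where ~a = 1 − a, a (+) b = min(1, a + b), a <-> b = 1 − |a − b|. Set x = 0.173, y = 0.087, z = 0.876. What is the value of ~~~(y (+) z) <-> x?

y (+) z = min(1, 0.087 + 0.876) = min(1, 0.963) = 0.963
~(y (+) z) = 1 − 0.963 = 0.037
~~(y (+) z) = 1 − 0.037 = 0.963
~~~(y (+) z) = 1 − 0.963 = 0.037
~~~(y (+) z) <-> x = 1 − |0.037 − 0.173| = 1 − 0.136 = 0.864

0.864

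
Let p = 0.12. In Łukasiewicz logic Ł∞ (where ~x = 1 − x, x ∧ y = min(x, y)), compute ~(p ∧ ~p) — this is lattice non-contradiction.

~p = 1 − 0.12 = 0.88
p ∧ ~p = min(0.12, 0.88) = 0.12
~(p ∧ ~p) = 1 − 0.12 = 0.88
(The value 0.88 < 1 shows this instance is not satisfied; not a Ł∞-tautology — its value is 1 − min(a, 1−a).)

0.88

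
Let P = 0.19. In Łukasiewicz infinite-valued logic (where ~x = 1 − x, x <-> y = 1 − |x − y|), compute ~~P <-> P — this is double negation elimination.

1.00

~P = 1 − 0.19 = 0.81
~~P = 1 − 0.81 = 0.19
~~P <-> P = 1 − |0.19 − 0.19| = 1 − 0.00 = 1.00
(As expected: always 1 in Ł∞ since negation is involutive.)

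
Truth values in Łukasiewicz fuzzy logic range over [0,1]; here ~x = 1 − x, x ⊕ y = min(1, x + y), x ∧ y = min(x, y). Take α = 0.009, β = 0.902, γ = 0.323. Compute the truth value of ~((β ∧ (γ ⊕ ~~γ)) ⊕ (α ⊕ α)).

~γ = 1 − 0.323 = 0.677
~~γ = 1 − 0.677 = 0.323
γ ⊕ ~~γ = min(1, 0.323 + 0.323) = min(1, 0.646) = 0.646
β ∧ (γ ⊕ ~~γ) = min(0.902, 0.646) = 0.646
α ⊕ α = min(1, 0.009 + 0.009) = min(1, 0.018) = 0.018
(β ∧ (γ ⊕ ~~γ)) ⊕ (α ⊕ α) = min(1, 0.646 + 0.018) = min(1, 0.664) = 0.664
~((β ∧ (γ ⊕ ~~γ)) ⊕ (α ⊕ α)) = 1 − 0.664 = 0.336

0.336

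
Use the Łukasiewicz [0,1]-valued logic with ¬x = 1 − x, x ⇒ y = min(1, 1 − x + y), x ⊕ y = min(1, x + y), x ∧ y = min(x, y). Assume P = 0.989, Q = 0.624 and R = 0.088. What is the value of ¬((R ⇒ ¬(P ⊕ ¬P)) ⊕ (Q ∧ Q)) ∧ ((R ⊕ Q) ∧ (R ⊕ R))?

¬P = 1 − 0.989 = 0.011
P ⊕ ¬P = min(1, 0.989 + 0.011) = min(1, 1.000) = 1.000
¬(P ⊕ ¬P) = 1 − 1.000 = 0.000
R ⇒ ¬(P ⊕ ¬P) = min(1, 1 − 0.088 + 0.000) = min(1, 0.912) = 0.912
Q ∧ Q = min(0.624, 0.624) = 0.624
(R ⇒ ¬(P ⊕ ¬P)) ⊕ (Q ∧ Q) = min(1, 0.912 + 0.624) = min(1, 1.536) = 1.000
¬((R ⇒ ¬(P ⊕ ¬P)) ⊕ (Q ∧ Q)) = 1 − 1.000 = 0.000
R ⊕ Q = min(1, 0.088 + 0.624) = min(1, 0.712) = 0.712
R ⊕ R = min(1, 0.088 + 0.088) = min(1, 0.176) = 0.176
(R ⊕ Q) ∧ (R ⊕ R) = min(0.712, 0.176) = 0.176
¬((R ⇒ ¬(P ⊕ ¬P)) ⊕ (Q ∧ Q)) ∧ ((R ⊕ Q) ∧ (R ⊕ R)) = min(0.000, 0.176) = 0.000

0.000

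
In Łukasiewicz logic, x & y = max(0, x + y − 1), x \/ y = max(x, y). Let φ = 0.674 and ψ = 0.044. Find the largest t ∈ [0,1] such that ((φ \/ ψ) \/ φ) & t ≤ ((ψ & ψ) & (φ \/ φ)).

0.326

φ \/ ψ = max(0.674, 0.044) = 0.674
(φ \/ ψ) \/ φ = max(0.674, 0.674) = 0.674
So the left factor is (φ \/ ψ) \/ φ = 0.674.
ψ & ψ = max(0, 0.044 + 0.044 − 1) = max(0, -0.912) = 0.000
φ \/ φ = max(0.674, 0.674) = 0.674
(ψ & ψ) & (φ \/ φ) = max(0, 0.000 + 0.674 − 1) = max(0, -0.326) = 0.000
So the right-hand bound is (ψ & ψ) & (φ \/ φ) = 0.000.
The residuum of the Łukasiewicz t-norm gives the supremum: min(1, 1 − 0.674 + 0.000).
1 − 0.674 + 0.000 = 0.326, so t = min(1, 0.326) = 0.326.
Check: 0.674 & 0.326 = max(0, 0.000) = 0.000 ≤ 0.000.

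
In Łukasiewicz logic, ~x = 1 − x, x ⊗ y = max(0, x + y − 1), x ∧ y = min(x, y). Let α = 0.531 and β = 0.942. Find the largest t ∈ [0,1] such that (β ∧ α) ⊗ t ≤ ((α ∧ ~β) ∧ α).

β ∧ α = min(0.942, 0.531) = 0.531
So the left factor is β ∧ α = 0.531.
~β = 1 − 0.942 = 0.058
α ∧ ~β = min(0.531, 0.058) = 0.058
(α ∧ ~β) ∧ α = min(0.058, 0.531) = 0.058
So the right-hand bound is (α ∧ ~β) ∧ α = 0.058.
The residuum of the Łukasiewicz t-norm gives the supremum: min(1, 1 − 0.531 + 0.058).
1 − 0.531 + 0.058 = 0.527, so t = min(1, 0.527) = 0.527.
Check: 0.531 ⊗ 0.527 = max(0, 0.058) = 0.058 ≤ 0.058.

0.527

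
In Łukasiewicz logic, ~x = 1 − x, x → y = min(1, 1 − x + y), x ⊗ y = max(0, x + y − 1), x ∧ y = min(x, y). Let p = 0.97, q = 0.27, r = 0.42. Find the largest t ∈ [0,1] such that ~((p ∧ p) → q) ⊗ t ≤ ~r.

0.88

p ∧ p = min(0.97, 0.97) = 0.97
(p ∧ p) → q = min(1, 1 − 0.97 + 0.27) = min(1, 0.30) = 0.30
~((p ∧ p) → q) = 1 − 0.30 = 0.70
So the left factor is ~((p ∧ p) → q) = 0.70.
~r = 1 − 0.42 = 0.58
So the right-hand bound is ~r = 0.58.
The residuum of the Łukasiewicz t-norm gives the supremum: min(1, 1 − 0.70 + 0.58).
1 − 0.70 + 0.58 = 0.88, so t = min(1, 0.88) = 0.88.
Check: 0.70 ⊗ 0.88 = max(0, 0.58) = 0.58 ≤ 0.58.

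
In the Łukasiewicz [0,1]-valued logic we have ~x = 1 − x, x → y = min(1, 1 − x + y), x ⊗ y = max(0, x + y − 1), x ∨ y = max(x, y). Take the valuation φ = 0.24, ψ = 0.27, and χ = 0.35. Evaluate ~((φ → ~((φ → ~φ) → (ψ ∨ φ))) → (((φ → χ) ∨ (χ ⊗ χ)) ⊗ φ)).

0.76

~φ = 1 − 0.24 = 0.76
φ → ~φ = min(1, 1 − 0.24 + 0.76) = min(1, 1.52) = 1.00
ψ ∨ φ = max(0.27, 0.24) = 0.27
(φ → ~φ) → (ψ ∨ φ) = min(1, 1 − 1.00 + 0.27) = min(1, 0.27) = 0.27
~((φ → ~φ) → (ψ ∨ φ)) = 1 − 0.27 = 0.73
φ → ~((φ → ~φ) → (ψ ∨ φ)) = min(1, 1 − 0.24 + 0.73) = min(1, 1.49) = 1.00
φ → χ = min(1, 1 − 0.24 + 0.35) = min(1, 1.11) = 1.00
χ ⊗ χ = max(0, 0.35 + 0.35 − 1) = max(0, -0.30) = 0.00
(φ → χ) ∨ (χ ⊗ χ) = max(1.00, 0.00) = 1.00
((φ → χ) ∨ (χ ⊗ χ)) ⊗ φ = max(0, 1.00 + 0.24 − 1) = max(0, 0.24) = 0.24
(φ → ~((φ → ~φ) → (ψ ∨ φ))) → (((φ → χ) ∨ (χ ⊗ χ)) ⊗ φ) = min(1, 1 − 1.00 + 0.24) = min(1, 0.24) = 0.24
~((φ → ~((φ → ~φ) → (ψ ∨ φ))) → (((φ → χ) ∨ (χ ⊗ χ)) ⊗ φ)) = 1 − 0.24 = 0.76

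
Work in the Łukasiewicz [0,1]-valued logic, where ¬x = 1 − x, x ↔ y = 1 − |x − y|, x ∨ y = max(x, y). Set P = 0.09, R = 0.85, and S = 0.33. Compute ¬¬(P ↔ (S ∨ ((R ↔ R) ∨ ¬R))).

R ↔ R = 1 − |0.85 − 0.85| = 1 − 0.00 = 1.00
¬R = 1 − 0.85 = 0.15
(R ↔ R) ∨ ¬R = max(1.00, 0.15) = 1.00
S ∨ ((R ↔ R) ∨ ¬R) = max(0.33, 1.00) = 1.00
P ↔ (S ∨ ((R ↔ R) ∨ ¬R)) = 1 − |0.09 − 1.00| = 1 − 0.91 = 0.09
¬(P ↔ (S ∨ ((R ↔ R) ∨ ¬R))) = 1 − 0.09 = 0.91
¬¬(P ↔ (S ∨ ((R ↔ R) ∨ ¬R))) = 1 − 0.91 = 0.09

0.09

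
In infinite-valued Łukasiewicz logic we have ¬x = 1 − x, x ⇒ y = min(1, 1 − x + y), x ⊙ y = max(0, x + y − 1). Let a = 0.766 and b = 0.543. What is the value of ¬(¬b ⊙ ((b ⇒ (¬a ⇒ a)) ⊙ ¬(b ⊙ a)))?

0.852

¬b = 1 − 0.543 = 0.457
¬a = 1 − 0.766 = 0.234
¬a ⇒ a = min(1, 1 − 0.234 + 0.766) = min(1, 1.532) = 1.000
b ⇒ (¬a ⇒ a) = min(1, 1 − 0.543 + 1.000) = min(1, 1.457) = 1.000
b ⊙ a = max(0, 0.543 + 0.766 − 1) = max(0, 0.309) = 0.309
¬(b ⊙ a) = 1 − 0.309 = 0.691
(b ⇒ (¬a ⇒ a)) ⊙ ¬(b ⊙ a) = max(0, 1.000 + 0.691 − 1) = max(0, 0.691) = 0.691
¬b ⊙ ((b ⇒ (¬a ⇒ a)) ⊙ ¬(b ⊙ a)) = max(0, 0.457 + 0.691 − 1) = max(0, 0.148) = 0.148
¬(¬b ⊙ ((b ⇒ (¬a ⇒ a)) ⊙ ¬(b ⊙ a))) = 1 − 0.148 = 0.852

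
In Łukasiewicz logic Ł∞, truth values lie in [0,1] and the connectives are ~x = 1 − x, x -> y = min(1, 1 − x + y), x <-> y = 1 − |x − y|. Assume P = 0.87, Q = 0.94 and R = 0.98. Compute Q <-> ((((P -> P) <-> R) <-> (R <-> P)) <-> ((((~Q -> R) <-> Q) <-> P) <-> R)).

P -> P = min(1, 1 − 0.87 + 0.87) = min(1, 1.00) = 1.00
(P -> P) <-> R = 1 − |1.00 − 0.98| = 1 − 0.02 = 0.98
R <-> P = 1 − |0.98 − 0.87| = 1 − 0.11 = 0.89
((P -> P) <-> R) <-> (R <-> P) = 1 − |0.98 − 0.89| = 1 − 0.09 = 0.91
~Q = 1 − 0.94 = 0.06
~Q -> R = min(1, 1 − 0.06 + 0.98) = min(1, 1.92) = 1.00
(~Q -> R) <-> Q = 1 − |1.00 − 0.94| = 1 − 0.06 = 0.94
((~Q -> R) <-> Q) <-> P = 1 − |0.94 − 0.87| = 1 − 0.07 = 0.93
(((~Q -> R) <-> Q) <-> P) <-> R = 1 − |0.93 − 0.98| = 1 − 0.05 = 0.95
(((P -> P) <-> R) <-> (R <-> P)) <-> ((((~Q -> R) <-> Q) <-> P) <-> R) = 1 − |0.91 − 0.95| = 1 − 0.04 = 0.96
Q <-> ((((P -> P) <-> R) <-> (R <-> P)) <-> ((((~Q -> R) <-> Q) <-> P) <-> R)) = 1 − |0.94 − 0.96| = 1 − 0.02 = 0.98

0.98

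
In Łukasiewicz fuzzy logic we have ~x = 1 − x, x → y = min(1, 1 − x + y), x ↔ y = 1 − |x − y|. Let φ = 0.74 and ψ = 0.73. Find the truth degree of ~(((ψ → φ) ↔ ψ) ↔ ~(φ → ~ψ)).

0.26

ψ → φ = min(1, 1 − 0.73 + 0.74) = min(1, 1.01) = 1.00
(ψ → φ) ↔ ψ = 1 − |1.00 − 0.73| = 1 − 0.27 = 0.73
~ψ = 1 − 0.73 = 0.27
φ → ~ψ = min(1, 1 − 0.74 + 0.27) = min(1, 0.53) = 0.53
~(φ → ~ψ) = 1 − 0.53 = 0.47
((ψ → φ) ↔ ψ) ↔ ~(φ → ~ψ) = 1 − |0.73 − 0.47| = 1 − 0.26 = 0.74
~(((ψ → φ) ↔ ψ) ↔ ~(φ → ~ψ)) = 1 − 0.74 = 0.26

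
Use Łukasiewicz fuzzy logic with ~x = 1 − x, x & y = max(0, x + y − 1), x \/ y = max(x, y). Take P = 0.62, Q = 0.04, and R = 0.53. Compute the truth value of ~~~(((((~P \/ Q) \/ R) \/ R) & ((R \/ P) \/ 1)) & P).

~P = 1 − 0.62 = 0.38
~P \/ Q = max(0.38, 0.04) = 0.38
(~P \/ Q) \/ R = max(0.38, 0.53) = 0.53
((~P \/ Q) \/ R) \/ R = max(0.53, 0.53) = 0.53
R \/ P = max(0.53, 0.62) = 0.62
(R \/ P) \/ 1 = max(0.62, 1.00) = 1.00
(((~P \/ Q) \/ R) \/ R) & ((R \/ P) \/ 1) = max(0, 0.53 + 1.00 − 1) = max(0, 0.53) = 0.53
((((~P \/ Q) \/ R) \/ R) & ((R \/ P) \/ 1)) & P = max(0, 0.53 + 0.62 − 1) = max(0, 0.15) = 0.15
~(((((~P \/ Q) \/ R) \/ R) & ((R \/ P) \/ 1)) & P) = 1 − 0.15 = 0.85
~~(((((~P \/ Q) \/ R) \/ R) & ((R \/ P) \/ 1)) & P) = 1 − 0.85 = 0.15
~~~(((((~P \/ Q) \/ R) \/ R) & ((R \/ P) \/ 1)) & P) = 1 − 0.15 = 0.85

0.85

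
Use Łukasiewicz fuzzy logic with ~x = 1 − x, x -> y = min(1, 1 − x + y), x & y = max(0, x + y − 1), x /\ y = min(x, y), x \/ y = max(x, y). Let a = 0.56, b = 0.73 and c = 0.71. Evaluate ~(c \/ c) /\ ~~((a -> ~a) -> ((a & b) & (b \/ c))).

c \/ c = max(0.71, 0.71) = 0.71
~(c \/ c) = 1 − 0.71 = 0.29
~a = 1 − 0.56 = 0.44
a -> ~a = min(1, 1 − 0.56 + 0.44) = min(1, 0.88) = 0.88
a & b = max(0, 0.56 + 0.73 − 1) = max(0, 0.29) = 0.29
b \/ c = max(0.73, 0.71) = 0.73
(a & b) & (b \/ c) = max(0, 0.29 + 0.73 − 1) = max(0, 0.02) = 0.02
(a -> ~a) -> ((a & b) & (b \/ c)) = min(1, 1 − 0.88 + 0.02) = min(1, 0.14) = 0.14
~((a -> ~a) -> ((a & b) & (b \/ c))) = 1 − 0.14 = 0.86
~~((a -> ~a) -> ((a & b) & (b \/ c))) = 1 − 0.86 = 0.14
~(c \/ c) /\ ~~((a -> ~a) -> ((a & b) & (b \/ c))) = min(0.29, 0.14) = 0.14

0.14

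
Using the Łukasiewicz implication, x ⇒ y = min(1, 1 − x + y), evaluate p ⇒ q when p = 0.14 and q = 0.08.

p ⇒ q = min(1, 1 − 0.14 + 0.08) = min(1, 0.94) = 0.94
For comparison, the Gödel implication (1 if x ≤ y else y) would give 0.08.

0.94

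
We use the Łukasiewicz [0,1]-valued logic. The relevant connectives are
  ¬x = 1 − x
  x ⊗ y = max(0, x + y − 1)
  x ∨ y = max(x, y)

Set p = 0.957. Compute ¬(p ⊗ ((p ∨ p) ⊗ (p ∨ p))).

0.129

p ∨ p = max(0.957, 0.957) = 0.957
(p ∨ p) ⊗ (p ∨ p) = max(0, 0.957 + 0.957 − 1) = max(0, 0.914) = 0.914
p ⊗ ((p ∨ p) ⊗ (p ∨ p)) = max(0, 0.957 + 0.914 − 1) = max(0, 0.871) = 0.871
¬(p ⊗ ((p ∨ p) ⊗ (p ∨ p))) = 1 − 0.871 = 0.129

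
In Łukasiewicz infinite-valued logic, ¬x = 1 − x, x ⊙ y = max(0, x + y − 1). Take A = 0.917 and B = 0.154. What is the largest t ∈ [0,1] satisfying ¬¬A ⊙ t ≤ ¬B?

0.929

¬A = 1 − 0.917 = 0.083
¬¬A = 1 − 0.083 = 0.917
So the left factor is ¬¬A = 0.917.
¬B = 1 − 0.154 = 0.846
So the right-hand bound is ¬B = 0.846.
The residuum of the Łukasiewicz t-norm gives the supremum: min(1, 1 − 0.917 + 0.846).
1 − 0.917 + 0.846 = 0.929, so t = min(1, 0.929) = 0.929.
Check: 0.917 ⊙ 0.929 = max(0, 0.846) = 0.846 ≤ 0.846.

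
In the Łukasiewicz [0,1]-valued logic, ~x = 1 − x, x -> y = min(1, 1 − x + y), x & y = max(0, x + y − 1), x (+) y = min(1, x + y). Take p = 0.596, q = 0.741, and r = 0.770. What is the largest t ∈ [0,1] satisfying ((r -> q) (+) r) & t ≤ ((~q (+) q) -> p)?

r -> q = min(1, 1 − 0.770 + 0.741) = min(1, 0.971) = 0.971
(r -> q) (+) r = min(1, 0.971 + 0.770) = min(1, 1.741) = 1.000
So the left factor is (r -> q) (+) r = 1.000.
~q = 1 − 0.741 = 0.259
~q (+) q = min(1, 0.259 + 0.741) = min(1, 1.000) = 1.000
(~q (+) q) -> p = min(1, 1 − 1.000 + 0.596) = min(1, 0.596) = 0.596
So the right-hand bound is (~q (+) q) -> p = 0.596.
The residuum of the Łukasiewicz t-norm gives the supremum: min(1, 1 − 1.000 + 0.596).
1 − 1.000 + 0.596 = 0.596, so t = min(1, 0.596) = 0.596.
Check: 1.000 & 0.596 = max(0, 0.596) = 0.596 ≤ 0.596.

0.596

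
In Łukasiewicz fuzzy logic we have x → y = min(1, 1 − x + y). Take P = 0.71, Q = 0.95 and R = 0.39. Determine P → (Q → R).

Q → R = min(1, 1 − 0.95 + 0.39) = min(1, 0.44) = 0.44
P → (Q → R) = min(1, 1 − 0.71 + 0.44) = min(1, 0.73) = 0.73

0.73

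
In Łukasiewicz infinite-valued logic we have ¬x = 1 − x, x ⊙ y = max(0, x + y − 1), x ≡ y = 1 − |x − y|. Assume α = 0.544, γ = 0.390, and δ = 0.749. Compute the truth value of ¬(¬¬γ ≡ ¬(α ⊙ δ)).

¬γ = 1 − 0.390 = 0.610
¬¬γ = 1 − 0.610 = 0.390
α ⊙ δ = max(0, 0.544 + 0.749 − 1) = max(0, 0.293) = 0.293
¬(α ⊙ δ) = 1 − 0.293 = 0.707
¬¬γ ≡ ¬(α ⊙ δ) = 1 − |0.390 − 0.707| = 1 − 0.317 = 0.683
¬(¬¬γ ≡ ¬(α ⊙ δ)) = 1 − 0.683 = 0.317

0.317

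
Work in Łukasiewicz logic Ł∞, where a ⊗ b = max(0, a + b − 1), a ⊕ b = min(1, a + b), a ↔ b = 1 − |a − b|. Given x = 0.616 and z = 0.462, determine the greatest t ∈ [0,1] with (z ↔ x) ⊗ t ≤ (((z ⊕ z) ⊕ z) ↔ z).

0.616

z ↔ x = 1 − |0.462 − 0.616| = 1 − 0.154 = 0.846
So the left factor is z ↔ x = 0.846.
z ⊕ z = min(1, 0.462 + 0.462) = min(1, 0.924) = 0.924
(z ⊕ z) ⊕ z = min(1, 0.924 + 0.462) = min(1, 1.386) = 1.000
((z ⊕ z) ⊕ z) ↔ z = 1 − |1.000 − 0.462| = 1 − 0.538 = 0.462
So the right-hand bound is ((z ⊕ z) ⊕ z) ↔ z = 0.462.
The residuum of the Łukasiewicz t-norm gives the supremum: min(1, 1 − 0.846 + 0.462).
1 − 0.846 + 0.462 = 0.616, so t = min(1, 0.616) = 0.616.
Check: 0.846 ⊗ 0.616 = max(0, 0.462) = 0.462 ≤ 0.462.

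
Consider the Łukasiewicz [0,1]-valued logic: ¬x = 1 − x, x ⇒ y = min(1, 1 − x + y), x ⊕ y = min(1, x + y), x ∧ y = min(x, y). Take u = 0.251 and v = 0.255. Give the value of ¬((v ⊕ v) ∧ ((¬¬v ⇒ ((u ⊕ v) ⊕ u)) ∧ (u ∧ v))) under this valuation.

v ⊕ v = min(1, 0.255 + 0.255) = min(1, 0.510) = 0.510
¬v = 1 − 0.255 = 0.745
¬¬v = 1 − 0.745 = 0.255
u ⊕ v = min(1, 0.251 + 0.255) = min(1, 0.506) = 0.506
(u ⊕ v) ⊕ u = min(1, 0.506 + 0.251) = min(1, 0.757) = 0.757
¬¬v ⇒ ((u ⊕ v) ⊕ u) = min(1, 1 − 0.255 + 0.757) = min(1, 1.502) = 1.000
u ∧ v = min(0.251, 0.255) = 0.251
(¬¬v ⇒ ((u ⊕ v) ⊕ u)) ∧ (u ∧ v) = min(1.000, 0.251) = 0.251
(v ⊕ v) ∧ ((¬¬v ⇒ ((u ⊕ v) ⊕ u)) ∧ (u ∧ v)) = min(0.510, 0.251) = 0.251
¬((v ⊕ v) ∧ ((¬¬v ⇒ ((u ⊕ v) ⊕ u)) ∧ (u ∧ v))) = 1 − 0.251 = 0.749

0.749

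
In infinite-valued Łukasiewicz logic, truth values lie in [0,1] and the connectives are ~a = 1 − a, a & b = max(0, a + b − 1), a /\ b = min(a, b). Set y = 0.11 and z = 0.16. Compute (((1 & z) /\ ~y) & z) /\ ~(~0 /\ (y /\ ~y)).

0.00

1 & z = max(0, 1.00 + 0.16 − 1) = max(0, 0.16) = 0.16
~y = 1 − 0.11 = 0.89
(1 & z) /\ ~y = min(0.16, 0.89) = 0.16
((1 & z) /\ ~y) & z = max(0, 0.16 + 0.16 − 1) = max(0, -0.68) = 0.00
~0 = 1 − 0.00 = 1.00
y /\ ~y = min(0.11, 0.89) = 0.11
~0 /\ (y /\ ~y) = min(1.00, 0.11) = 0.11
~(~0 /\ (y /\ ~y)) = 1 − 0.11 = 0.89
(((1 & z) /\ ~y) & z) /\ ~(~0 /\ (y /\ ~y)) = min(0.00, 0.89) = 0.00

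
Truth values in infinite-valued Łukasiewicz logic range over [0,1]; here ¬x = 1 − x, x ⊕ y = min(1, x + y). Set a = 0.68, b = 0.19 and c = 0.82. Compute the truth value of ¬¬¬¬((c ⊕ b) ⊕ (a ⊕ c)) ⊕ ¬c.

1.00

c ⊕ b = min(1, 0.82 + 0.19) = min(1, 1.01) = 1.00
a ⊕ c = min(1, 0.68 + 0.82) = min(1, 1.50) = 1.00
(c ⊕ b) ⊕ (a ⊕ c) = min(1, 1.00 + 1.00) = min(1, 2.00) = 1.00
¬((c ⊕ b) ⊕ (a ⊕ c)) = 1 − 1.00 = 0.00
¬¬((c ⊕ b) ⊕ (a ⊕ c)) = 1 − 0.00 = 1.00
¬¬¬((c ⊕ b) ⊕ (a ⊕ c)) = 1 − 1.00 = 0.00
¬¬¬¬((c ⊕ b) ⊕ (a ⊕ c)) = 1 − 0.00 = 1.00
¬c = 1 − 0.82 = 0.18
¬¬¬¬((c ⊕ b) ⊕ (a ⊕ c)) ⊕ ¬c = min(1, 1.00 + 0.18) = min(1, 1.18) = 1.00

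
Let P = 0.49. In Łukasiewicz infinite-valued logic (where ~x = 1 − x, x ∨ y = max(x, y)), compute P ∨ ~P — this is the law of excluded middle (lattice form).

0.51

~P = 1 − 0.49 = 0.51
P ∨ ~P = max(0.49, 0.51) = 0.51
(The value 0.51 < 1 shows this instance is not satisfied; not a Ł∞-tautology — its value is max(a, 1−a).)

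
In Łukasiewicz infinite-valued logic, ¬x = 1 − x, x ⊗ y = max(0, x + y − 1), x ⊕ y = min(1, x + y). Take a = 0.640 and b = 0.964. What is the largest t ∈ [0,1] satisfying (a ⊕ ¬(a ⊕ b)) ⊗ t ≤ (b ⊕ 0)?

1.000

a ⊕ b = min(1, 0.640 + 0.964) = min(1, 1.604) = 1.000
¬(a ⊕ b) = 1 − 1.000 = 0.000
a ⊕ ¬(a ⊕ b) = min(1, 0.640 + 0.000) = min(1, 0.640) = 0.640
So the left factor is a ⊕ ¬(a ⊕ b) = 0.640.
b ⊕ 0 = min(1, 0.964 + 0.000) = min(1, 0.964) = 0.964
So the right-hand bound is b ⊕ 0 = 0.964.
The residuum of the Łukasiewicz t-norm gives the supremum: min(1, 1 − 0.640 + 0.964).
1 − 0.640 + 0.964 = 1.324, so t = min(1, 1.324) = 1.000.
Check: 0.640 ⊗ 1.000 = max(0, 0.640) = 0.640 ≤ 0.964.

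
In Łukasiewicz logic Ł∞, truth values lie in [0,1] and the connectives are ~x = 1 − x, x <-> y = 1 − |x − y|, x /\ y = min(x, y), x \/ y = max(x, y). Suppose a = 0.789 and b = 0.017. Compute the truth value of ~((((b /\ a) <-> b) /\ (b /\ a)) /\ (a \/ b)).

0.983

b /\ a = min(0.017, 0.789) = 0.017
(b /\ a) <-> b = 1 − |0.017 − 0.017| = 1 − 0.000 = 1.000
((b /\ a) <-> b) /\ (b /\ a) = min(1.000, 0.017) = 0.017
a \/ b = max(0.789, 0.017) = 0.789
(((b /\ a) <-> b) /\ (b /\ a)) /\ (a \/ b) = min(0.017, 0.789) = 0.017
~((((b /\ a) <-> b) /\ (b /\ a)) /\ (a \/ b)) = 1 − 0.017 = 0.983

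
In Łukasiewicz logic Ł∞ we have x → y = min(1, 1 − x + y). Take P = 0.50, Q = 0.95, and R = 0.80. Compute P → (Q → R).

Q → R = min(1, 1 − 0.95 + 0.80) = min(1, 0.85) = 0.85
P → (Q → R) = min(1, 1 − 0.50 + 0.85) = min(1, 1.35) = 1.00

1.00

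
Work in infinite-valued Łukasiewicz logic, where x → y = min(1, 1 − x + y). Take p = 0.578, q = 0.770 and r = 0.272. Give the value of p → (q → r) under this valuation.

q → r = min(1, 1 − 0.770 + 0.272) = min(1, 0.502) = 0.502
p → (q → r) = min(1, 1 − 0.578 + 0.502) = min(1, 0.924) = 0.924

0.924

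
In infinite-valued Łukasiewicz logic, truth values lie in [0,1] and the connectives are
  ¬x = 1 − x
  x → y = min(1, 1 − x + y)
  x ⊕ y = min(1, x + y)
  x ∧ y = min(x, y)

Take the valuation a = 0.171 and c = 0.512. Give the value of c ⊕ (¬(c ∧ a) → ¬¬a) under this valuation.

c ∧ a = min(0.512, 0.171) = 0.171
¬(c ∧ a) = 1 − 0.171 = 0.829
¬a = 1 − 0.171 = 0.829
¬¬a = 1 − 0.829 = 0.171
¬(c ∧ a) → ¬¬a = min(1, 1 − 0.829 + 0.171) = min(1, 0.342) = 0.342
c ⊕ (¬(c ∧ a) → ¬¬a) = min(1, 0.512 + 0.342) = min(1, 0.854) = 0.854

0.854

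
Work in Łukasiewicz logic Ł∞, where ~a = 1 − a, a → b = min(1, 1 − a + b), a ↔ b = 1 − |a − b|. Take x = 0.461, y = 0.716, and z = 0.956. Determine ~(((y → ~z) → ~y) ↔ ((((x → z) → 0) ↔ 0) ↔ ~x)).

0.417

~z = 1 − 0.956 = 0.044
y → ~z = min(1, 1 − 0.716 + 0.044) = min(1, 0.328) = 0.328
~y = 1 − 0.716 = 0.284
(y → ~z) → ~y = min(1, 1 − 0.328 + 0.284) = min(1, 0.956) = 0.956
x → z = min(1, 1 − 0.461 + 0.956) = min(1, 1.495) = 1.000
(x → z) → 0 = min(1, 1 − 1.000 + 0.000) = min(1, 0.000) = 0.000
((x → z) → 0) ↔ 0 = 1 − |0.000 − 0.000| = 1 − 0.000 = 1.000
~x = 1 − 0.461 = 0.539
(((x → z) → 0) ↔ 0) ↔ ~x = 1 − |1.000 − 0.539| = 1 − 0.461 = 0.539
((y → ~z) → ~y) ↔ ((((x → z) → 0) ↔ 0) ↔ ~x) = 1 − |0.956 − 0.539| = 1 − 0.417 = 0.583
~(((y → ~z) → ~y) ↔ ((((x → z) → 0) ↔ 0) ↔ ~x)) = 1 − 0.583 = 0.417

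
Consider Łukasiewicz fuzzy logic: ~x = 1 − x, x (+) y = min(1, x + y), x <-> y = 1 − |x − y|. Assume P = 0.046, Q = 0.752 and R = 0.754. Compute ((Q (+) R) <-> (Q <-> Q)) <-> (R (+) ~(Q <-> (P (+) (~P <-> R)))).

Q (+) R = min(1, 0.752 + 0.754) = min(1, 1.506) = 1.000
Q <-> Q = 1 − |0.752 − 0.752| = 1 − 0.000 = 1.000
(Q (+) R) <-> (Q <-> Q) = 1 − |1.000 − 1.000| = 1 − 0.000 = 1.000
~P = 1 − 0.046 = 0.954
~P <-> R = 1 − |0.954 − 0.754| = 1 − 0.200 = 0.800
P (+) (~P <-> R) = min(1, 0.046 + 0.800) = min(1, 0.846) = 0.846
Q <-> (P (+) (~P <-> R)) = 1 − |0.752 − 0.846| = 1 − 0.094 = 0.906
~(Q <-> (P (+) (~P <-> R))) = 1 − 0.906 = 0.094
R (+) ~(Q <-> (P (+) (~P <-> R))) = min(1, 0.754 + 0.094) = min(1, 0.848) = 0.848
((Q (+) R) <-> (Q <-> Q)) <-> (R (+) ~(Q <-> (P (+) (~P <-> R)))) = 1 − |1.000 − 0.848| = 1 − 0.152 = 0.848

0.848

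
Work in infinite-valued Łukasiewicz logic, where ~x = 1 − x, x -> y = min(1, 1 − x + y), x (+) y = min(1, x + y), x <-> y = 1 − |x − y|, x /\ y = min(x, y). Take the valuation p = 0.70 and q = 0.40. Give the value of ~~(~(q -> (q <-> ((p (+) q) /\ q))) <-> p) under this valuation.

0.30

p (+) q = min(1, 0.70 + 0.40) = min(1, 1.10) = 1.00
(p (+) q) /\ q = min(1.00, 0.40) = 0.40
q <-> ((p (+) q) /\ q) = 1 − |0.40 − 0.40| = 1 − 0.00 = 1.00
q -> (q <-> ((p (+) q) /\ q)) = min(1, 1 − 0.40 + 1.00) = min(1, 1.60) = 1.00
~(q -> (q <-> ((p (+) q) /\ q))) = 1 − 1.00 = 0.00
~(q -> (q <-> ((p (+) q) /\ q))) <-> p = 1 − |0.00 − 0.70| = 1 − 0.70 = 0.30
~(~(q -> (q <-> ((p (+) q) /\ q))) <-> p) = 1 − 0.30 = 0.70
~~(~(q -> (q <-> ((p (+) q) /\ q))) <-> p) = 1 − 0.70 = 0.30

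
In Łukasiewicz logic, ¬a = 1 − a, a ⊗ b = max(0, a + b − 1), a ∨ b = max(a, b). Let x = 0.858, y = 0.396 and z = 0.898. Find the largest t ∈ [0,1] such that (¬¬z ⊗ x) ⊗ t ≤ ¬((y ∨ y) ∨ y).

¬z = 1 − 0.898 = 0.102
¬¬z = 1 − 0.102 = 0.898
¬¬z ⊗ x = max(0, 0.898 + 0.858 − 1) = max(0, 0.756) = 0.756
So the left factor is ¬¬z ⊗ x = 0.756.
y ∨ y = max(0.396, 0.396) = 0.396
(y ∨ y) ∨ y = max(0.396, 0.396) = 0.396
¬((y ∨ y) ∨ y) = 1 − 0.396 = 0.604
So the right-hand bound is ¬((y ∨ y) ∨ y) = 0.604.
The residuum of the Łukasiewicz t-norm gives the supremum: min(1, 1 − 0.756 + 0.604).
1 − 0.756 + 0.604 = 0.848, so t = min(1, 0.848) = 0.848.
Check: 0.756 ⊗ 0.848 = max(0, 0.604) = 0.604 ≤ 0.604.

0.848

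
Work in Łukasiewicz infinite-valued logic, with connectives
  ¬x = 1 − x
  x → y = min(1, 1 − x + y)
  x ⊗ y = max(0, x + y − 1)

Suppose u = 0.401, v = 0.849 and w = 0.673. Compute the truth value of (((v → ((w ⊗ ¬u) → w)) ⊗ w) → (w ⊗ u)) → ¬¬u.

¬u = 1 − 0.401 = 0.599
w ⊗ ¬u = max(0, 0.673 + 0.599 − 1) = max(0, 0.272) = 0.272
(w ⊗ ¬u) → w = min(1, 1 − 0.272 + 0.673) = min(1, 1.401) = 1.000
v → ((w ⊗ ¬u) → w) = min(1, 1 − 0.849 + 1.000) = min(1, 1.151) = 1.000
(v → ((w ⊗ ¬u) → w)) ⊗ w = max(0, 1.000 + 0.673 − 1) = max(0, 0.673) = 0.673
w ⊗ u = max(0, 0.673 + 0.401 − 1) = max(0, 0.074) = 0.074
((v → ((w ⊗ ¬u) → w)) ⊗ w) → (w ⊗ u) = min(1, 1 − 0.673 + 0.074) = min(1, 0.401) = 0.401
¬¬u = 1 − 0.599 = 0.401
(((v → ((w ⊗ ¬u) → w)) ⊗ w) → (w ⊗ u)) → ¬¬u = min(1, 1 − 0.401 + 0.401) = min(1, 1.000) = 1.000

1.000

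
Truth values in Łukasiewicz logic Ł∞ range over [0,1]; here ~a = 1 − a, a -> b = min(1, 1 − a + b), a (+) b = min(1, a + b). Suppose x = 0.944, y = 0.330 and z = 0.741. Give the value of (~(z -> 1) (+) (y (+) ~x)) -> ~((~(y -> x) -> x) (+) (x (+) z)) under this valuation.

0.614

z -> 1 = min(1, 1 − 0.741 + 1.000) = min(1, 1.259) = 1.000
~(z -> 1) = 1 − 1.000 = 0.000
~x = 1 − 0.944 = 0.056
y (+) ~x = min(1, 0.330 + 0.056) = min(1, 0.386) = 0.386
~(z -> 1) (+) (y (+) ~x) = min(1, 0.000 + 0.386) = min(1, 0.386) = 0.386
y -> x = min(1, 1 − 0.330 + 0.944) = min(1, 1.614) = 1.000
~(y -> x) = 1 − 1.000 = 0.000
~(y -> x) -> x = min(1, 1 − 0.000 + 0.944) = min(1, 1.944) = 1.000
x (+) z = min(1, 0.944 + 0.741) = min(1, 1.685) = 1.000
(~(y -> x) -> x) (+) (x (+) z) = min(1, 1.000 + 1.000) = min(1, 2.000) = 1.000
~((~(y -> x) -> x) (+) (x (+) z)) = 1 − 1.000 = 0.000
(~(z -> 1) (+) (y (+) ~x)) -> ~((~(y -> x) -> x) (+) (x (+) z)) = min(1, 1 − 0.386 + 0.000) = min(1, 0.614) = 0.614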